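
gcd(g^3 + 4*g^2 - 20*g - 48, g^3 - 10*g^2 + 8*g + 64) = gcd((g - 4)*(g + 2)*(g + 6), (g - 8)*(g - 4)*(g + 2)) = g^2 - 2*g - 8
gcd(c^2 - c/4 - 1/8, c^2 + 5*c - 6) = 1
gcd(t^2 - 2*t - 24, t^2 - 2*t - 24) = t^2 - 2*t - 24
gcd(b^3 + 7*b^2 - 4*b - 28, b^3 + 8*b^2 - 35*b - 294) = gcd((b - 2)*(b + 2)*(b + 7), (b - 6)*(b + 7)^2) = b + 7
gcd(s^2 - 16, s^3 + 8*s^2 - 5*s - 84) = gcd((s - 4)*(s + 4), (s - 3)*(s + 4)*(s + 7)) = s + 4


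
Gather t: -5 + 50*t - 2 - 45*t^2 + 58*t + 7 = -45*t^2 + 108*t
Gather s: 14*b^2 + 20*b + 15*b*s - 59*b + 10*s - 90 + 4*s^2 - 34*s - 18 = 14*b^2 - 39*b + 4*s^2 + s*(15*b - 24) - 108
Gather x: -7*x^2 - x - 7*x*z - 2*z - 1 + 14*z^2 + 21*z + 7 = -7*x^2 + x*(-7*z - 1) + 14*z^2 + 19*z + 6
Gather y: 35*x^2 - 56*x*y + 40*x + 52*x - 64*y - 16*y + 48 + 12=35*x^2 + 92*x + y*(-56*x - 80) + 60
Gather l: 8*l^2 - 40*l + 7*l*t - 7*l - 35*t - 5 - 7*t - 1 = 8*l^2 + l*(7*t - 47) - 42*t - 6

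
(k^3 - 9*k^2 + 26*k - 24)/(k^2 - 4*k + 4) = (k^2 - 7*k + 12)/(k - 2)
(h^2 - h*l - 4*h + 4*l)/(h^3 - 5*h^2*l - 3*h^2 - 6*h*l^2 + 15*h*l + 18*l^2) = (h^2 - h*l - 4*h + 4*l)/(h^3 - 5*h^2*l - 3*h^2 - 6*h*l^2 + 15*h*l + 18*l^2)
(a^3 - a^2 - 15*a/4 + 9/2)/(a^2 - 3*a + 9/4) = a + 2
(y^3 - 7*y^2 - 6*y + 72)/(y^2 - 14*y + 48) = (y^2 - y - 12)/(y - 8)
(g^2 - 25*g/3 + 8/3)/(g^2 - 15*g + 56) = (g - 1/3)/(g - 7)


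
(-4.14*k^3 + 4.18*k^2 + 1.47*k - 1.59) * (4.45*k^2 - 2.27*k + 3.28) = -18.423*k^5 + 27.9988*k^4 - 16.5263*k^3 + 3.298*k^2 + 8.4309*k - 5.2152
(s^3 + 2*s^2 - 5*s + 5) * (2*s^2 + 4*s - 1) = 2*s^5 + 8*s^4 - 3*s^3 - 12*s^2 + 25*s - 5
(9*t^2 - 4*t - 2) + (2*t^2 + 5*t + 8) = 11*t^2 + t + 6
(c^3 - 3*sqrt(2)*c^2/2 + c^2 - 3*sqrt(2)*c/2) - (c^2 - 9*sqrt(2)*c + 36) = c^3 - 3*sqrt(2)*c^2/2 + 15*sqrt(2)*c/2 - 36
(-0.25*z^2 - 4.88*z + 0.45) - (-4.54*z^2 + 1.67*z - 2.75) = 4.29*z^2 - 6.55*z + 3.2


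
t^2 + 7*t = t*(t + 7)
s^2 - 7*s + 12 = (s - 4)*(s - 3)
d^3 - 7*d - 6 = (d - 3)*(d + 1)*(d + 2)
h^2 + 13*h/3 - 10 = (h - 5/3)*(h + 6)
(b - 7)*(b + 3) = b^2 - 4*b - 21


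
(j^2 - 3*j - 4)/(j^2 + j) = (j - 4)/j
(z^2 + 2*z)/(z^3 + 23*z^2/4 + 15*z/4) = 4*(z + 2)/(4*z^2 + 23*z + 15)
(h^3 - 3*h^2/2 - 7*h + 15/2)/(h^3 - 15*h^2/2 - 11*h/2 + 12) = (2*h^2 - h - 15)/(2*h^2 - 13*h - 24)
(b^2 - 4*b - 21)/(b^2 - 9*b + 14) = (b + 3)/(b - 2)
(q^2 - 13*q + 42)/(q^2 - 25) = (q^2 - 13*q + 42)/(q^2 - 25)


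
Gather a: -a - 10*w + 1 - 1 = -a - 10*w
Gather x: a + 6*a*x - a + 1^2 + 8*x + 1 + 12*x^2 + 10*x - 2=12*x^2 + x*(6*a + 18)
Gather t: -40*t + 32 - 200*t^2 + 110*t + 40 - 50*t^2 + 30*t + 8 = -250*t^2 + 100*t + 80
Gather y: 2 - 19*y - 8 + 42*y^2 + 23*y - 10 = 42*y^2 + 4*y - 16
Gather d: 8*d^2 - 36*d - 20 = 8*d^2 - 36*d - 20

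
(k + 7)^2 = k^2 + 14*k + 49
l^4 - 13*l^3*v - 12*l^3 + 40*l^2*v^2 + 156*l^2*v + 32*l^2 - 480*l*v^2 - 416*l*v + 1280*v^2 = (l - 8)*(l - 4)*(l - 8*v)*(l - 5*v)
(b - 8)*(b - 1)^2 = b^3 - 10*b^2 + 17*b - 8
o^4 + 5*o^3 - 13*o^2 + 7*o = o*(o - 1)^2*(o + 7)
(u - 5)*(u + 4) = u^2 - u - 20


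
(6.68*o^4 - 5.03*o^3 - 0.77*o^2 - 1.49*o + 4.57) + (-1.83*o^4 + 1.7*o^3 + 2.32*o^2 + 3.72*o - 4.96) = 4.85*o^4 - 3.33*o^3 + 1.55*o^2 + 2.23*o - 0.39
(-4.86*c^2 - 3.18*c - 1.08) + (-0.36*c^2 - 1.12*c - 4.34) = -5.22*c^2 - 4.3*c - 5.42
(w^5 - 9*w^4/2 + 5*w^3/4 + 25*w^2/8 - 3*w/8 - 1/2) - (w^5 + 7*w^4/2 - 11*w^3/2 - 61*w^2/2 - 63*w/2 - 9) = -8*w^4 + 27*w^3/4 + 269*w^2/8 + 249*w/8 + 17/2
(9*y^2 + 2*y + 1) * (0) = 0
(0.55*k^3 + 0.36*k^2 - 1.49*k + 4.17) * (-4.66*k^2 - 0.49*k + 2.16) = -2.563*k^5 - 1.9471*k^4 + 7.955*k^3 - 17.9245*k^2 - 5.2617*k + 9.0072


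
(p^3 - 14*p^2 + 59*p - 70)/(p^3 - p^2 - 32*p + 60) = (p - 7)/(p + 6)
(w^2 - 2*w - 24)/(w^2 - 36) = (w + 4)/(w + 6)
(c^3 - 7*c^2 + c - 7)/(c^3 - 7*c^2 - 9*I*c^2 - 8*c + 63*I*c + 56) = (c + I)/(c - 8*I)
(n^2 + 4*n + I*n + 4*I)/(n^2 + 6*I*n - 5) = (n + 4)/(n + 5*I)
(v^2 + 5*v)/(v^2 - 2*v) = (v + 5)/(v - 2)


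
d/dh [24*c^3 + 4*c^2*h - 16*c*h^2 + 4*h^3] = 4*c^2 - 32*c*h + 12*h^2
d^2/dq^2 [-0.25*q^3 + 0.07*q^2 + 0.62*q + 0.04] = 0.14 - 1.5*q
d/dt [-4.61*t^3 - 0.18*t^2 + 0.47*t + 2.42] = -13.83*t^2 - 0.36*t + 0.47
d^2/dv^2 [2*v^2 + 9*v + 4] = 4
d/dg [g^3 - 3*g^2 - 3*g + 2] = 3*g^2 - 6*g - 3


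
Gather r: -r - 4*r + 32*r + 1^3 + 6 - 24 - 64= 27*r - 81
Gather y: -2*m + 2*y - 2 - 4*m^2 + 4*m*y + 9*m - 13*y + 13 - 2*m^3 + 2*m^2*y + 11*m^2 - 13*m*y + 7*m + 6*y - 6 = -2*m^3 + 7*m^2 + 14*m + y*(2*m^2 - 9*m - 5) + 5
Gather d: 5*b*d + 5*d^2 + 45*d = 5*d^2 + d*(5*b + 45)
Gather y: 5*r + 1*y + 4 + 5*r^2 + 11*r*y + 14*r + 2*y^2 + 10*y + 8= 5*r^2 + 19*r + 2*y^2 + y*(11*r + 11) + 12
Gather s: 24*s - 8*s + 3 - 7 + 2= 16*s - 2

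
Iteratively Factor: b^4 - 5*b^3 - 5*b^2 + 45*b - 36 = (b - 3)*(b^3 - 2*b^2 - 11*b + 12) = (b - 3)*(b - 1)*(b^2 - b - 12) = (b - 4)*(b - 3)*(b - 1)*(b + 3)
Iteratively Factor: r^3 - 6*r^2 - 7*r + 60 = (r - 5)*(r^2 - r - 12) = (r - 5)*(r - 4)*(r + 3)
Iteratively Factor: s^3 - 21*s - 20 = (s - 5)*(s^2 + 5*s + 4) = (s - 5)*(s + 4)*(s + 1)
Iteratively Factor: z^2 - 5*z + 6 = (z - 3)*(z - 2)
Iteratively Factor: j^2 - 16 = (j - 4)*(j + 4)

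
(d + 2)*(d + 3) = d^2 + 5*d + 6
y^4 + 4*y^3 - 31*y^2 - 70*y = y*(y - 5)*(y + 2)*(y + 7)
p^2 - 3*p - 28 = (p - 7)*(p + 4)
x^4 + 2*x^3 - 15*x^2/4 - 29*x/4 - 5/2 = (x - 2)*(x + 1/2)*(x + 1)*(x + 5/2)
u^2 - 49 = (u - 7)*(u + 7)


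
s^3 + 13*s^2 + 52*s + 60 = (s + 2)*(s + 5)*(s + 6)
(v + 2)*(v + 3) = v^2 + 5*v + 6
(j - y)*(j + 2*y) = j^2 + j*y - 2*y^2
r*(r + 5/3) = r^2 + 5*r/3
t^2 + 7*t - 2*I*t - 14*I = (t + 7)*(t - 2*I)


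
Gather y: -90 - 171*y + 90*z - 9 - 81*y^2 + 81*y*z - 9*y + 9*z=-81*y^2 + y*(81*z - 180) + 99*z - 99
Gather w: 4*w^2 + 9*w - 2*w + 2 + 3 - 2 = 4*w^2 + 7*w + 3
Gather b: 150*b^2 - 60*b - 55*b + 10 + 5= 150*b^2 - 115*b + 15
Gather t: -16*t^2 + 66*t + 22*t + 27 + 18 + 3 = -16*t^2 + 88*t + 48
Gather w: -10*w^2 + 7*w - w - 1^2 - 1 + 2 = -10*w^2 + 6*w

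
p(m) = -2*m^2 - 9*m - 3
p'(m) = -4*m - 9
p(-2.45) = 7.04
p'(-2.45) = 0.80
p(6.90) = -160.32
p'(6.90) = -36.60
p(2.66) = -41.09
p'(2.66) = -19.64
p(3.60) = -61.32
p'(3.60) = -23.40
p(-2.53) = 6.97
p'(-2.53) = 1.12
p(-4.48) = -2.82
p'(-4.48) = 8.92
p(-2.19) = 7.12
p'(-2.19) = -0.24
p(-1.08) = 4.39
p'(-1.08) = -4.68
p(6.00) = -129.00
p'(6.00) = -33.00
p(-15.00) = -318.00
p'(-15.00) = 51.00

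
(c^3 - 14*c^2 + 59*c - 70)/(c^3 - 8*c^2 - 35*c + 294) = (c^2 - 7*c + 10)/(c^2 - c - 42)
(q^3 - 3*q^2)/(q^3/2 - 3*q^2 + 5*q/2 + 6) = 2*q^2/(q^2 - 3*q - 4)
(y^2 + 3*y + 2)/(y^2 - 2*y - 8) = (y + 1)/(y - 4)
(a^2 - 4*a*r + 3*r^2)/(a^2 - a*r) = (a - 3*r)/a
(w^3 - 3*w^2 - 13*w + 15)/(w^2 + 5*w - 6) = (w^2 - 2*w - 15)/(w + 6)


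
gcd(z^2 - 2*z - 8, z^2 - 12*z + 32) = z - 4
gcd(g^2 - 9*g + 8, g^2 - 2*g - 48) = g - 8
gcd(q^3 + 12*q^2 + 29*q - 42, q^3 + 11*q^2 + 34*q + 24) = q + 6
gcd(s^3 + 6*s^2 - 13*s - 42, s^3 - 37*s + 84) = s^2 + 4*s - 21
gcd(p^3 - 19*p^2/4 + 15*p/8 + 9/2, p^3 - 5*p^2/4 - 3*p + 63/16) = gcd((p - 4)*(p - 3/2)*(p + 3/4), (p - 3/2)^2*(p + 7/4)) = p - 3/2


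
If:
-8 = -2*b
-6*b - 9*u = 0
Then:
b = 4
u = -8/3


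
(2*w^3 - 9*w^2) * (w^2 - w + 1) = 2*w^5 - 11*w^4 + 11*w^3 - 9*w^2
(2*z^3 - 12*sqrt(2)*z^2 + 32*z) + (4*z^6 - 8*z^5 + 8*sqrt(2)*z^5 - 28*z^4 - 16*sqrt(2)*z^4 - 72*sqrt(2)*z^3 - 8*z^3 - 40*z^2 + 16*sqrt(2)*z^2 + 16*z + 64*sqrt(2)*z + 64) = 4*z^6 - 8*z^5 + 8*sqrt(2)*z^5 - 28*z^4 - 16*sqrt(2)*z^4 - 72*sqrt(2)*z^3 - 6*z^3 - 40*z^2 + 4*sqrt(2)*z^2 + 48*z + 64*sqrt(2)*z + 64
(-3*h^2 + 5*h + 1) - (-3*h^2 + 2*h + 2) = 3*h - 1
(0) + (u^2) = u^2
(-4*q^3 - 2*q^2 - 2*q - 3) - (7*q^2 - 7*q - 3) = -4*q^3 - 9*q^2 + 5*q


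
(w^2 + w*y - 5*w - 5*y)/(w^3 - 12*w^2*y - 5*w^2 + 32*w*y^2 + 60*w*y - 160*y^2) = (w + y)/(w^2 - 12*w*y + 32*y^2)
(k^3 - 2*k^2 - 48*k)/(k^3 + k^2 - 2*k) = (k^2 - 2*k - 48)/(k^2 + k - 2)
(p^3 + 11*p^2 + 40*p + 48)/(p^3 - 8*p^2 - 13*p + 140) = (p^2 + 7*p + 12)/(p^2 - 12*p + 35)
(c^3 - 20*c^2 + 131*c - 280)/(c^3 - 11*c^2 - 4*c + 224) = (c - 5)/(c + 4)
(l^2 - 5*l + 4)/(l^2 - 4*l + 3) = (l - 4)/(l - 3)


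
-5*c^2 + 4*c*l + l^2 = (-c + l)*(5*c + l)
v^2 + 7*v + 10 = (v + 2)*(v + 5)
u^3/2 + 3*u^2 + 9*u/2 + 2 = (u/2 + 1/2)*(u + 1)*(u + 4)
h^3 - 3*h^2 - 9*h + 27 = (h - 3)^2*(h + 3)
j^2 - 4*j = j*(j - 4)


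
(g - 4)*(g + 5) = g^2 + g - 20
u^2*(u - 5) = u^3 - 5*u^2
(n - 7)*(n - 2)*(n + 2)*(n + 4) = n^4 - 3*n^3 - 32*n^2 + 12*n + 112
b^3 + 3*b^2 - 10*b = b*(b - 2)*(b + 5)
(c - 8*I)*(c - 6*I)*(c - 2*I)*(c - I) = c^4 - 17*I*c^3 - 92*c^2 + 172*I*c + 96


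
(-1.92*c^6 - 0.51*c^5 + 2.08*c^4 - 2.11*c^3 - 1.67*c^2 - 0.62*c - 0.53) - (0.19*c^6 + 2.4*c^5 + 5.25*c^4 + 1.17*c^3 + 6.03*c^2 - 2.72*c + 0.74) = -2.11*c^6 - 2.91*c^5 - 3.17*c^4 - 3.28*c^3 - 7.7*c^2 + 2.1*c - 1.27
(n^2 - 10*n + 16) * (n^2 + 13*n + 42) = n^4 + 3*n^3 - 72*n^2 - 212*n + 672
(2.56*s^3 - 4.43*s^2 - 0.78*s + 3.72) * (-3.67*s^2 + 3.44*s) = -9.3952*s^5 + 25.0645*s^4 - 12.3766*s^3 - 16.3356*s^2 + 12.7968*s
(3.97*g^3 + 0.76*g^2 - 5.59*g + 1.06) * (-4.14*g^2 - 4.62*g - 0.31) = -16.4358*g^5 - 21.4878*g^4 + 18.4007*g^3 + 21.2018*g^2 - 3.1643*g - 0.3286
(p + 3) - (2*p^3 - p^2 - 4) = -2*p^3 + p^2 + p + 7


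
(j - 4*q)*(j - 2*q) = j^2 - 6*j*q + 8*q^2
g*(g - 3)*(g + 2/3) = g^3 - 7*g^2/3 - 2*g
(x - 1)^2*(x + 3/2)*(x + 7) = x^4 + 13*x^3/2 - 11*x^2/2 - 25*x/2 + 21/2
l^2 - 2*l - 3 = (l - 3)*(l + 1)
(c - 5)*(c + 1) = c^2 - 4*c - 5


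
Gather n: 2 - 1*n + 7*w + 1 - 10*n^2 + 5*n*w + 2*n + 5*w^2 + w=-10*n^2 + n*(5*w + 1) + 5*w^2 + 8*w + 3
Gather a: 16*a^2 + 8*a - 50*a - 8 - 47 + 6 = 16*a^2 - 42*a - 49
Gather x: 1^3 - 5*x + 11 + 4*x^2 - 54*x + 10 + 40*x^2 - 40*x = 44*x^2 - 99*x + 22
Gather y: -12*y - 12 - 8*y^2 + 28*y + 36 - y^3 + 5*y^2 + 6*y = -y^3 - 3*y^2 + 22*y + 24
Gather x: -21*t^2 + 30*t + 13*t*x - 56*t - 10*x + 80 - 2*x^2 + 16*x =-21*t^2 - 26*t - 2*x^2 + x*(13*t + 6) + 80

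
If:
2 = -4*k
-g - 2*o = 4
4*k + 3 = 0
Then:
No Solution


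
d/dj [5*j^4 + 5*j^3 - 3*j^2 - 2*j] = 20*j^3 + 15*j^2 - 6*j - 2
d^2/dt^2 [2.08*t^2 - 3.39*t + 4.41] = 4.16000000000000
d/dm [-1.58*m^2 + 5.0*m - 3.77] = 5.0 - 3.16*m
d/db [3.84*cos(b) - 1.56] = -3.84*sin(b)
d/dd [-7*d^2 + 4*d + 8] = 4 - 14*d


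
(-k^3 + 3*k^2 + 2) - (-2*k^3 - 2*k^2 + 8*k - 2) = k^3 + 5*k^2 - 8*k + 4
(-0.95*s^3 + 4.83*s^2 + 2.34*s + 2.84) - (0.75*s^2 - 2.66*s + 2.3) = -0.95*s^3 + 4.08*s^2 + 5.0*s + 0.54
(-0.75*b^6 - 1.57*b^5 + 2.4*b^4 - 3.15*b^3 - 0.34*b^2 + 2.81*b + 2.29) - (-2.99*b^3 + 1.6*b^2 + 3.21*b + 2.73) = -0.75*b^6 - 1.57*b^5 + 2.4*b^4 - 0.16*b^3 - 1.94*b^2 - 0.4*b - 0.44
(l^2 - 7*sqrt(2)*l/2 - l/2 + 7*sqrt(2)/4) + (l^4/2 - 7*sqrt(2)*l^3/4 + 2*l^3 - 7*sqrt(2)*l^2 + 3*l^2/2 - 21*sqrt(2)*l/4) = l^4/2 - 7*sqrt(2)*l^3/4 + 2*l^3 - 7*sqrt(2)*l^2 + 5*l^2/2 - 35*sqrt(2)*l/4 - l/2 + 7*sqrt(2)/4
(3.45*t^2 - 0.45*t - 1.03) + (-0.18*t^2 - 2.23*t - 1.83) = 3.27*t^2 - 2.68*t - 2.86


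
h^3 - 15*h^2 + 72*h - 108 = (h - 6)^2*(h - 3)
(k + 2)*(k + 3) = k^2 + 5*k + 6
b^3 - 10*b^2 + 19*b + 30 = (b - 6)*(b - 5)*(b + 1)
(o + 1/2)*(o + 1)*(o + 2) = o^3 + 7*o^2/2 + 7*o/2 + 1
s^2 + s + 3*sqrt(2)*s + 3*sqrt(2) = (s + 1)*(s + 3*sqrt(2))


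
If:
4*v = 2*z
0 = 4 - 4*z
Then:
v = 1/2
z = 1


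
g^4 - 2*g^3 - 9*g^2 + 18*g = g*(g - 3)*(g - 2)*(g + 3)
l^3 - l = l*(l - 1)*(l + 1)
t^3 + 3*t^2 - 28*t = t*(t - 4)*(t + 7)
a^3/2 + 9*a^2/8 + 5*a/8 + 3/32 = (a/2 + 1/4)*(a + 1/4)*(a + 3/2)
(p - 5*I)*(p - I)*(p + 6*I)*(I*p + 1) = I*p^4 + p^3 + 31*I*p^2 + 61*p - 30*I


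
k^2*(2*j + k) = 2*j*k^2 + k^3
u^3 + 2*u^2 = u^2*(u + 2)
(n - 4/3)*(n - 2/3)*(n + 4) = n^3 + 2*n^2 - 64*n/9 + 32/9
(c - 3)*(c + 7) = c^2 + 4*c - 21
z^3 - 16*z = z*(z - 4)*(z + 4)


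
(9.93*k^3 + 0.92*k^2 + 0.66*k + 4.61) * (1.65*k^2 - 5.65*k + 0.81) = 16.3845*k^5 - 54.5865*k^4 + 3.9343*k^3 + 4.6227*k^2 - 25.5119*k + 3.7341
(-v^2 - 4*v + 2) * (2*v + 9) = -2*v^3 - 17*v^2 - 32*v + 18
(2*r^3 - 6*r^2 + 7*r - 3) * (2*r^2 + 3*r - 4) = 4*r^5 - 6*r^4 - 12*r^3 + 39*r^2 - 37*r + 12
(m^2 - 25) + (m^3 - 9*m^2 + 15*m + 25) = m^3 - 8*m^2 + 15*m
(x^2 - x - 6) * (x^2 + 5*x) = x^4 + 4*x^3 - 11*x^2 - 30*x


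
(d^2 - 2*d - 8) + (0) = d^2 - 2*d - 8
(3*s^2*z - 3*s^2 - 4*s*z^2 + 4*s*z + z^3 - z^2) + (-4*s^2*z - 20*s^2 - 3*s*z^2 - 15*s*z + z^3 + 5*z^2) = -s^2*z - 23*s^2 - 7*s*z^2 - 11*s*z + 2*z^3 + 4*z^2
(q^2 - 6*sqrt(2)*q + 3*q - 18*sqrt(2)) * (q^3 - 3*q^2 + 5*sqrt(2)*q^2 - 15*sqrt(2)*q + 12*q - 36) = q^5 - sqrt(2)*q^4 - 57*q^3 - 63*sqrt(2)*q^2 + 432*q + 648*sqrt(2)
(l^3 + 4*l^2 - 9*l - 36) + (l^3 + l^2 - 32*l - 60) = 2*l^3 + 5*l^2 - 41*l - 96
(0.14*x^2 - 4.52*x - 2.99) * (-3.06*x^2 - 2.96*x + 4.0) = -0.4284*x^4 + 13.4168*x^3 + 23.0886*x^2 - 9.2296*x - 11.96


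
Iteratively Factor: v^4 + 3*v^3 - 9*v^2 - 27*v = (v)*(v^3 + 3*v^2 - 9*v - 27) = v*(v + 3)*(v^2 - 9) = v*(v + 3)^2*(v - 3)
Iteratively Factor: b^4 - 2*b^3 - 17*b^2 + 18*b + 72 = (b - 3)*(b^3 + b^2 - 14*b - 24) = (b - 3)*(b + 3)*(b^2 - 2*b - 8) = (b - 4)*(b - 3)*(b + 3)*(b + 2)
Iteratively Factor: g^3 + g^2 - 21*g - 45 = (g - 5)*(g^2 + 6*g + 9) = (g - 5)*(g + 3)*(g + 3)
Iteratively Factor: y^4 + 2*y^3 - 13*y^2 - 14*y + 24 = (y - 3)*(y^3 + 5*y^2 + 2*y - 8) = (y - 3)*(y - 1)*(y^2 + 6*y + 8) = (y - 3)*(y - 1)*(y + 2)*(y + 4)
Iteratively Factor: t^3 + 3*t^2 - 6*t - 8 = (t + 4)*(t^2 - t - 2) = (t - 2)*(t + 4)*(t + 1)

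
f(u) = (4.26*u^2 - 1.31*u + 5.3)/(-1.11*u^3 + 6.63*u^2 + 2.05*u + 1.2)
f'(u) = (8.52*u - 1.31)/(-1.11*u^3 + 6.63*u^2 + 2.05*u + 1.2) + (3.33*u^2 - 13.26*u - 2.05)*(4.26*u^2 - 1.31*u + 5.3)/(-1.11*u^3 + 6.63*u^2 + 2.05*u + 1.2)^2 = (4.7286*u^4 - 2.9082*u^3 + 35.0673*u^2 - 60.054*u - 12.437)/(1.2321*u^6 - 14.7186*u^5 + 39.4059*u^4 + 24.519*u^3 + 20.1145*u^2 + 4.92*u + 1.44)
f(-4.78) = 0.41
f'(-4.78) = 0.06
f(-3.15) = 0.54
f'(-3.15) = 0.12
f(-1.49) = 1.01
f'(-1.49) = 0.69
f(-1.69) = 0.89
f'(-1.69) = 0.50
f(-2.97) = 0.57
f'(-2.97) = 0.13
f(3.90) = 1.47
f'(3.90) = 0.62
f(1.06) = 0.92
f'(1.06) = -0.38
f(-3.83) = 0.48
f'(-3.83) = 0.08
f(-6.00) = 0.36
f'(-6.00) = 0.04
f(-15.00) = 0.19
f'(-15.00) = 0.01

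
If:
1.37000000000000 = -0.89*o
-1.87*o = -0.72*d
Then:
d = -4.00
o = -1.54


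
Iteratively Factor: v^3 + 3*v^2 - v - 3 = (v + 1)*(v^2 + 2*v - 3) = (v + 1)*(v + 3)*(v - 1)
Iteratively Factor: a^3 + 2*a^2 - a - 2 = (a + 2)*(a^2 - 1) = (a - 1)*(a + 2)*(a + 1)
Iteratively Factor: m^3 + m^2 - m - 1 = (m + 1)*(m^2 - 1) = (m - 1)*(m + 1)*(m + 1)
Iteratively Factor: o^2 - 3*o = (o - 3)*(o)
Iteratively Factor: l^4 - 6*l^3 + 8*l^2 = (l)*(l^3 - 6*l^2 + 8*l) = l*(l - 2)*(l^2 - 4*l) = l*(l - 4)*(l - 2)*(l)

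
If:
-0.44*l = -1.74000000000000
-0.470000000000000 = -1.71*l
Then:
No Solution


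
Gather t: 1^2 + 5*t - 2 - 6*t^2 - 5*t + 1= -6*t^2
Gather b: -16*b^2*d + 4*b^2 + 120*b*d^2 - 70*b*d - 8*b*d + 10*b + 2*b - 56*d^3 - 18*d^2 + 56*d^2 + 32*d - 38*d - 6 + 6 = b^2*(4 - 16*d) + b*(120*d^2 - 78*d + 12) - 56*d^3 + 38*d^2 - 6*d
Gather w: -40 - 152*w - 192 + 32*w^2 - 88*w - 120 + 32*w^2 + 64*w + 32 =64*w^2 - 176*w - 320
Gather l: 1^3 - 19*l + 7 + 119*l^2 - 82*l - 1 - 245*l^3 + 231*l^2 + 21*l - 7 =-245*l^3 + 350*l^2 - 80*l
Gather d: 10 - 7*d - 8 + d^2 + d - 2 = d^2 - 6*d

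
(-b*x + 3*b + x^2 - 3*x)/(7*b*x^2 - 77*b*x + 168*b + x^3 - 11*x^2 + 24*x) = (-b + x)/(7*b*x - 56*b + x^2 - 8*x)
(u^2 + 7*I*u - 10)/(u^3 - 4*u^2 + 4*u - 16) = (u + 5*I)/(u^2 - 2*u*(2 + I) + 8*I)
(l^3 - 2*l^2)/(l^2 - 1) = l^2*(l - 2)/(l^2 - 1)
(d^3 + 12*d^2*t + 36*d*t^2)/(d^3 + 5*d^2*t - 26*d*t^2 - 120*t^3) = d*(-d - 6*t)/(-d^2 + d*t + 20*t^2)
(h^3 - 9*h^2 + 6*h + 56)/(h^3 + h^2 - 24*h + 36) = (h^3 - 9*h^2 + 6*h + 56)/(h^3 + h^2 - 24*h + 36)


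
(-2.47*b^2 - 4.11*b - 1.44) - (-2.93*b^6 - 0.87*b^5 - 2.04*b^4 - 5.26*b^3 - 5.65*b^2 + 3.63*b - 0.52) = 2.93*b^6 + 0.87*b^5 + 2.04*b^4 + 5.26*b^3 + 3.18*b^2 - 7.74*b - 0.92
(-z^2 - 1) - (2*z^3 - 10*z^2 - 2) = -2*z^3 + 9*z^2 + 1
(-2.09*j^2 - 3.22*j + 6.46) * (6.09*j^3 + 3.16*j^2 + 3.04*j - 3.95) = -12.7281*j^5 - 26.2142*j^4 + 22.8126*j^3 + 18.8803*j^2 + 32.3574*j - 25.517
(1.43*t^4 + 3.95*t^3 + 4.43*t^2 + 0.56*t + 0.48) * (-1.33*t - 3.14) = -1.9019*t^5 - 9.7437*t^4 - 18.2949*t^3 - 14.655*t^2 - 2.3968*t - 1.5072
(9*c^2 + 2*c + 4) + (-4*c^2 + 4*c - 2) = 5*c^2 + 6*c + 2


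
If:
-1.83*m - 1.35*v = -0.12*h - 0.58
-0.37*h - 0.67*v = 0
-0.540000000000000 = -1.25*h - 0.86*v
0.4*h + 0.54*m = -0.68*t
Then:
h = 0.70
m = 0.65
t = -0.92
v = -0.38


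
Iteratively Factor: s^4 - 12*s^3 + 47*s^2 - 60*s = (s - 5)*(s^3 - 7*s^2 + 12*s) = s*(s - 5)*(s^2 - 7*s + 12) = s*(s - 5)*(s - 4)*(s - 3)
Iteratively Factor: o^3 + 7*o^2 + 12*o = (o)*(o^2 + 7*o + 12) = o*(o + 3)*(o + 4)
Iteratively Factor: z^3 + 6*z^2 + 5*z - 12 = (z - 1)*(z^2 + 7*z + 12) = (z - 1)*(z + 3)*(z + 4)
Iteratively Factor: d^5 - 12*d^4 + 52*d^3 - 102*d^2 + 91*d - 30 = (d - 2)*(d^4 - 10*d^3 + 32*d^2 - 38*d + 15) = (d - 2)*(d - 1)*(d^3 - 9*d^2 + 23*d - 15) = (d - 5)*(d - 2)*(d - 1)*(d^2 - 4*d + 3) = (d - 5)*(d - 3)*(d - 2)*(d - 1)*(d - 1)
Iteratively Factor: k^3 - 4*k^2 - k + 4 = (k - 1)*(k^2 - 3*k - 4) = (k - 4)*(k - 1)*(k + 1)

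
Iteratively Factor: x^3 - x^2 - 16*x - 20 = (x + 2)*(x^2 - 3*x - 10) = (x + 2)^2*(x - 5)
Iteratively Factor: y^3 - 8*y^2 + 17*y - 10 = (y - 1)*(y^2 - 7*y + 10) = (y - 2)*(y - 1)*(y - 5)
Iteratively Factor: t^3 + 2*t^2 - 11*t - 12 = (t + 1)*(t^2 + t - 12) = (t + 1)*(t + 4)*(t - 3)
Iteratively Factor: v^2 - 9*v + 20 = (v - 4)*(v - 5)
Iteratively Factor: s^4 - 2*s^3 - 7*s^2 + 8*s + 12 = (s + 2)*(s^3 - 4*s^2 + s + 6) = (s + 1)*(s + 2)*(s^2 - 5*s + 6) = (s - 3)*(s + 1)*(s + 2)*(s - 2)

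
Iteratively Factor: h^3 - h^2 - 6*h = (h + 2)*(h^2 - 3*h) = (h - 3)*(h + 2)*(h)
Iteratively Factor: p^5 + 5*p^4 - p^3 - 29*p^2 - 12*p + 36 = (p + 3)*(p^4 + 2*p^3 - 7*p^2 - 8*p + 12) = (p - 2)*(p + 3)*(p^3 + 4*p^2 + p - 6) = (p - 2)*(p + 3)^2*(p^2 + p - 2) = (p - 2)*(p - 1)*(p + 3)^2*(p + 2)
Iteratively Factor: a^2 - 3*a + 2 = (a - 2)*(a - 1)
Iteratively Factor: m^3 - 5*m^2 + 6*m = (m - 3)*(m^2 - 2*m) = m*(m - 3)*(m - 2)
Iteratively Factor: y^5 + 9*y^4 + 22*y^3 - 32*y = (y + 2)*(y^4 + 7*y^3 + 8*y^2 - 16*y) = y*(y + 2)*(y^3 + 7*y^2 + 8*y - 16) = y*(y + 2)*(y + 4)*(y^2 + 3*y - 4) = y*(y - 1)*(y + 2)*(y + 4)*(y + 4)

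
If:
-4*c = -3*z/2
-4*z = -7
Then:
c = 21/32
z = 7/4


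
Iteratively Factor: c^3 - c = (c)*(c^2 - 1) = c*(c - 1)*(c + 1)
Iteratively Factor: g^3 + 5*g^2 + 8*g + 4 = (g + 1)*(g^2 + 4*g + 4) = (g + 1)*(g + 2)*(g + 2)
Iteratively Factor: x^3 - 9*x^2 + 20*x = (x - 5)*(x^2 - 4*x) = (x - 5)*(x - 4)*(x)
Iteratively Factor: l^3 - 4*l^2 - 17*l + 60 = (l - 3)*(l^2 - l - 20) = (l - 5)*(l - 3)*(l + 4)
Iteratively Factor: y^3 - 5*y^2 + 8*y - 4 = (y - 1)*(y^2 - 4*y + 4) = (y - 2)*(y - 1)*(y - 2)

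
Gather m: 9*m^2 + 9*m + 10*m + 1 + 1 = 9*m^2 + 19*m + 2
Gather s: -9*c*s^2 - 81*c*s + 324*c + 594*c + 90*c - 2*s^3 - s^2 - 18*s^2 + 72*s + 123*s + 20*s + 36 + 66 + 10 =1008*c - 2*s^3 + s^2*(-9*c - 19) + s*(215 - 81*c) + 112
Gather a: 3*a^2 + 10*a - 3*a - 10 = 3*a^2 + 7*a - 10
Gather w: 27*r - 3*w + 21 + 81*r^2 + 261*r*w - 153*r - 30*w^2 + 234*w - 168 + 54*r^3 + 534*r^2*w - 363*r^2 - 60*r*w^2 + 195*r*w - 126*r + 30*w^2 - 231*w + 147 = 54*r^3 - 282*r^2 - 60*r*w^2 - 252*r + w*(534*r^2 + 456*r)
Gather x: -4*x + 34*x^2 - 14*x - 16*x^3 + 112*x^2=-16*x^3 + 146*x^2 - 18*x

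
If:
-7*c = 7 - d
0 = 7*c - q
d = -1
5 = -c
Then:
No Solution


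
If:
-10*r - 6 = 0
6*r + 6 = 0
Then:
No Solution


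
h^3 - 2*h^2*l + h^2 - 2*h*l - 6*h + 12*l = (h - 2)*(h + 3)*(h - 2*l)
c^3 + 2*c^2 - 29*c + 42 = (c - 3)*(c - 2)*(c + 7)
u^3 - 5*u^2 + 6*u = u*(u - 3)*(u - 2)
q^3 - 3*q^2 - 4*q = q*(q - 4)*(q + 1)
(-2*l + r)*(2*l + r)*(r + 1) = -4*l^2*r - 4*l^2 + r^3 + r^2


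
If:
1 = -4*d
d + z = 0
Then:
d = -1/4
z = 1/4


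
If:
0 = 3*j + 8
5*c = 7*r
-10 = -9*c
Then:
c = 10/9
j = -8/3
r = 50/63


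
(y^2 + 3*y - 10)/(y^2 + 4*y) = (y^2 + 3*y - 10)/(y*(y + 4))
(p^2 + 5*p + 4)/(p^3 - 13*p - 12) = (p + 4)/(p^2 - p - 12)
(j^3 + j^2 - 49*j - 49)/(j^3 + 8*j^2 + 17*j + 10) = (j^2 - 49)/(j^2 + 7*j + 10)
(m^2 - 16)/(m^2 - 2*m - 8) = (m + 4)/(m + 2)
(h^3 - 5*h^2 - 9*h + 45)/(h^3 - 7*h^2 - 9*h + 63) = (h - 5)/(h - 7)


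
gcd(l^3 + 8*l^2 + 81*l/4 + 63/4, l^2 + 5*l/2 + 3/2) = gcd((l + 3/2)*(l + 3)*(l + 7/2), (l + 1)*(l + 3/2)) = l + 3/2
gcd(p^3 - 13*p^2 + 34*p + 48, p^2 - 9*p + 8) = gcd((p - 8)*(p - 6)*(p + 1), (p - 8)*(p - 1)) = p - 8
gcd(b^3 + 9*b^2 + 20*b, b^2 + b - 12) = b + 4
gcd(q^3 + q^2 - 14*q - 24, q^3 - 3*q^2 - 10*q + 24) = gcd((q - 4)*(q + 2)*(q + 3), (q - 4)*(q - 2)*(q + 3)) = q^2 - q - 12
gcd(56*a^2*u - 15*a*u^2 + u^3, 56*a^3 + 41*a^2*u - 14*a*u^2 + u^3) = 56*a^2 - 15*a*u + u^2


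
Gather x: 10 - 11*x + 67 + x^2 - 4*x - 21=x^2 - 15*x + 56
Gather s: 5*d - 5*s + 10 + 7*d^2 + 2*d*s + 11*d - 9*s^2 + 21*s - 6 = 7*d^2 + 16*d - 9*s^2 + s*(2*d + 16) + 4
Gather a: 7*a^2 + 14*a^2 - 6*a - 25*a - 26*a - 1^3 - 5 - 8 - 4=21*a^2 - 57*a - 18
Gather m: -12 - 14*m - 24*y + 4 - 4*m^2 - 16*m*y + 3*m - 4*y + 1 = -4*m^2 + m*(-16*y - 11) - 28*y - 7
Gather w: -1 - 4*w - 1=-4*w - 2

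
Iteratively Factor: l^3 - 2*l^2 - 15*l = (l - 5)*(l^2 + 3*l) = (l - 5)*(l + 3)*(l)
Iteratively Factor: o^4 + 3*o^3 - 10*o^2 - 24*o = (o)*(o^3 + 3*o^2 - 10*o - 24) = o*(o - 3)*(o^2 + 6*o + 8) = o*(o - 3)*(o + 4)*(o + 2)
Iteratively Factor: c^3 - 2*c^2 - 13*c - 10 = (c - 5)*(c^2 + 3*c + 2) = (c - 5)*(c + 1)*(c + 2)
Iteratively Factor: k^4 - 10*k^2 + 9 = (k + 3)*(k^3 - 3*k^2 - k + 3) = (k - 3)*(k + 3)*(k^2 - 1) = (k - 3)*(k - 1)*(k + 3)*(k + 1)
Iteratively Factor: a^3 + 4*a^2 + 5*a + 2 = (a + 2)*(a^2 + 2*a + 1) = (a + 1)*(a + 2)*(a + 1)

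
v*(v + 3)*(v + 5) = v^3 + 8*v^2 + 15*v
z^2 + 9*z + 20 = (z + 4)*(z + 5)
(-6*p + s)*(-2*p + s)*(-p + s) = -12*p^3 + 20*p^2*s - 9*p*s^2 + s^3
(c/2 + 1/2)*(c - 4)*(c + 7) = c^3/2 + 2*c^2 - 25*c/2 - 14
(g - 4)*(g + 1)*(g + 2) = g^3 - g^2 - 10*g - 8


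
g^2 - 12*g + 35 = (g - 7)*(g - 5)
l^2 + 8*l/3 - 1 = (l - 1/3)*(l + 3)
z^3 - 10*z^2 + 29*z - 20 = (z - 5)*(z - 4)*(z - 1)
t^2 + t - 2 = (t - 1)*(t + 2)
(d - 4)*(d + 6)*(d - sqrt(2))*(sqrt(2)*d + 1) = sqrt(2)*d^4 - d^3 + 2*sqrt(2)*d^3 - 25*sqrt(2)*d^2 - 2*d^2 - 2*sqrt(2)*d + 24*d + 24*sqrt(2)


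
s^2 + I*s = s*(s + I)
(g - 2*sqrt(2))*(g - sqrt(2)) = g^2 - 3*sqrt(2)*g + 4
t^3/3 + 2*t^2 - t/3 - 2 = (t/3 + 1/3)*(t - 1)*(t + 6)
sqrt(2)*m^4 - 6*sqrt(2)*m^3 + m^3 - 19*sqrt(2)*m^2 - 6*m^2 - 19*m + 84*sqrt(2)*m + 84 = (m - 7)*(m - 3)*(m + 4)*(sqrt(2)*m + 1)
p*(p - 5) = p^2 - 5*p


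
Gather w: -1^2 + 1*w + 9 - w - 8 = 0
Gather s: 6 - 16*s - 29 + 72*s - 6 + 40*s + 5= 96*s - 24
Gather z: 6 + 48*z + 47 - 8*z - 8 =40*z + 45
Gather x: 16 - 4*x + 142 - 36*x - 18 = 140 - 40*x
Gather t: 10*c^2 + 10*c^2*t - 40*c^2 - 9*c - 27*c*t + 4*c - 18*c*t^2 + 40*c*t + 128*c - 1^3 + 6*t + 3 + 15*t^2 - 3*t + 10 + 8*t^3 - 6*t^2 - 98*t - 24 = -30*c^2 + 123*c + 8*t^3 + t^2*(9 - 18*c) + t*(10*c^2 + 13*c - 95) - 12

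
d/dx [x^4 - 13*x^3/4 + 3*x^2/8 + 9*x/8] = 4*x^3 - 39*x^2/4 + 3*x/4 + 9/8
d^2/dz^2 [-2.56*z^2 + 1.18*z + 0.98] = -5.12000000000000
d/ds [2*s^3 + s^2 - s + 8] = 6*s^2 + 2*s - 1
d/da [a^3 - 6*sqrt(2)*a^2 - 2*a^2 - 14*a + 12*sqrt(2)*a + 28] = 3*a^2 - 12*sqrt(2)*a - 4*a - 14 + 12*sqrt(2)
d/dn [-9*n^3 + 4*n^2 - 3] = n*(8 - 27*n)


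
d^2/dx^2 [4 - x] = 0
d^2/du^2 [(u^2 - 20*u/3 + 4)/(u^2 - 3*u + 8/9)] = 18*(-297*u^3 + 756*u^2 - 1476*u + 1252)/(729*u^6 - 6561*u^5 + 21627*u^4 - 31347*u^3 + 19224*u^2 - 5184*u + 512)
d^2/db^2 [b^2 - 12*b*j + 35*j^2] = 2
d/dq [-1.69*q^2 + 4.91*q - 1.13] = 4.91 - 3.38*q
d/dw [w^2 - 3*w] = 2*w - 3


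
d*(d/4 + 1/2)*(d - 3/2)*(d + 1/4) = d^4/4 + 3*d^3/16 - 23*d^2/32 - 3*d/16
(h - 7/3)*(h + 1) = h^2 - 4*h/3 - 7/3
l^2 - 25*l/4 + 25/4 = (l - 5)*(l - 5/4)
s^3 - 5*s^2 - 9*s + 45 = (s - 5)*(s - 3)*(s + 3)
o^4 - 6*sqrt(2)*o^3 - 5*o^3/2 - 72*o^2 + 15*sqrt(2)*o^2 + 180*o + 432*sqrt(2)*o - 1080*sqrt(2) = (o - 5/2)*(o - 6*sqrt(2))^2*(o + 6*sqrt(2))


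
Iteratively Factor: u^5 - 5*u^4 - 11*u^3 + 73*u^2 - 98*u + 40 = (u - 1)*(u^4 - 4*u^3 - 15*u^2 + 58*u - 40) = (u - 5)*(u - 1)*(u^3 + u^2 - 10*u + 8) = (u - 5)*(u - 1)^2*(u^2 + 2*u - 8) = (u - 5)*(u - 1)^2*(u + 4)*(u - 2)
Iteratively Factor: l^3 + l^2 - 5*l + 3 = (l - 1)*(l^2 + 2*l - 3) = (l - 1)^2*(l + 3)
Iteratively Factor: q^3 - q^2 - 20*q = (q)*(q^2 - q - 20) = q*(q - 5)*(q + 4)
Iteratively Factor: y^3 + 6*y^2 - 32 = (y + 4)*(y^2 + 2*y - 8) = (y - 2)*(y + 4)*(y + 4)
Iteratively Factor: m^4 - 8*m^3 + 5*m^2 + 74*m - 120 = (m - 2)*(m^3 - 6*m^2 - 7*m + 60) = (m - 5)*(m - 2)*(m^2 - m - 12) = (m - 5)*(m - 4)*(m - 2)*(m + 3)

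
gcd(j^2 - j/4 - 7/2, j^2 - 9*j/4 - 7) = j + 7/4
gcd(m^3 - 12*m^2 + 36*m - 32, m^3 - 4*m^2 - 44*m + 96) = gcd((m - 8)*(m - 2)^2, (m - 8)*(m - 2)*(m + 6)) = m^2 - 10*m + 16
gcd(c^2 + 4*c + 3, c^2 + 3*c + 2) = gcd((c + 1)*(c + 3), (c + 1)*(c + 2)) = c + 1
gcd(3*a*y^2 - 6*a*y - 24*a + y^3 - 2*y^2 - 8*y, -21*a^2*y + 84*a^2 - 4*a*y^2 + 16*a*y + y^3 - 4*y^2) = 3*a*y - 12*a + y^2 - 4*y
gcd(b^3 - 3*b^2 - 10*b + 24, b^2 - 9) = b + 3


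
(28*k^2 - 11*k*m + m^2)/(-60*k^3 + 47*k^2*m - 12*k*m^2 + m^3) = (-7*k + m)/(15*k^2 - 8*k*m + m^2)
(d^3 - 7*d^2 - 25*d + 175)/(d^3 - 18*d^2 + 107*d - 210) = (d + 5)/(d - 6)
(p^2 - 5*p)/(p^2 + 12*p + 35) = p*(p - 5)/(p^2 + 12*p + 35)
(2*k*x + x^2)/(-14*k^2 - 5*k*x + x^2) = x/(-7*k + x)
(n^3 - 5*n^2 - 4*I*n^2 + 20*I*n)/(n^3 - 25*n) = (n - 4*I)/(n + 5)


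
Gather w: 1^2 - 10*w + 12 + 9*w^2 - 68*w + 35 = 9*w^2 - 78*w + 48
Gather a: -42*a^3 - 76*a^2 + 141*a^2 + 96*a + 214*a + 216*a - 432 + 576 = -42*a^3 + 65*a^2 + 526*a + 144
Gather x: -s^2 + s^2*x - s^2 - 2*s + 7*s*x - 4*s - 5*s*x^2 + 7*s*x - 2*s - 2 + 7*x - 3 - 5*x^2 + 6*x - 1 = -2*s^2 - 8*s + x^2*(-5*s - 5) + x*(s^2 + 14*s + 13) - 6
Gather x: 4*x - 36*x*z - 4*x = -36*x*z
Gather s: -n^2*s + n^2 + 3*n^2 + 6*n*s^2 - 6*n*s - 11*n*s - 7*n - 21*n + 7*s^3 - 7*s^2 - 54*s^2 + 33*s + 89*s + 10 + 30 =4*n^2 - 28*n + 7*s^3 + s^2*(6*n - 61) + s*(-n^2 - 17*n + 122) + 40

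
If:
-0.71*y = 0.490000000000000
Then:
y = -0.69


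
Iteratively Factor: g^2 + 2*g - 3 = (g - 1)*(g + 3)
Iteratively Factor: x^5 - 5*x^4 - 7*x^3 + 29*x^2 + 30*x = (x - 5)*(x^4 - 7*x^2 - 6*x) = (x - 5)*(x + 2)*(x^3 - 2*x^2 - 3*x) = (x - 5)*(x - 3)*(x + 2)*(x^2 + x) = (x - 5)*(x - 3)*(x + 1)*(x + 2)*(x)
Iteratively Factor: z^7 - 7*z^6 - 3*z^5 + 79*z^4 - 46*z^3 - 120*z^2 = (z)*(z^6 - 7*z^5 - 3*z^4 + 79*z^3 - 46*z^2 - 120*z) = z*(z - 2)*(z^5 - 5*z^4 - 13*z^3 + 53*z^2 + 60*z) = z*(z - 4)*(z - 2)*(z^4 - z^3 - 17*z^2 - 15*z) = z*(z - 5)*(z - 4)*(z - 2)*(z^3 + 4*z^2 + 3*z) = z*(z - 5)*(z - 4)*(z - 2)*(z + 1)*(z^2 + 3*z) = z^2*(z - 5)*(z - 4)*(z - 2)*(z + 1)*(z + 3)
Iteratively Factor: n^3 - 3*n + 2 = (n + 2)*(n^2 - 2*n + 1) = (n - 1)*(n + 2)*(n - 1)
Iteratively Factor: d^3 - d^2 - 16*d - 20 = (d + 2)*(d^2 - 3*d - 10) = (d + 2)^2*(d - 5)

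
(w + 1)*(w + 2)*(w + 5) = w^3 + 8*w^2 + 17*w + 10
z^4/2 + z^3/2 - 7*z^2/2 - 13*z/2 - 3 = (z/2 + 1/2)*(z - 3)*(z + 1)*(z + 2)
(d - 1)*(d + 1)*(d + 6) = d^3 + 6*d^2 - d - 6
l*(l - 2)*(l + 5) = l^3 + 3*l^2 - 10*l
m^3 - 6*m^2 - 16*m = m*(m - 8)*(m + 2)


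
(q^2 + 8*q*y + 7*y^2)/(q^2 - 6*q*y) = (q^2 + 8*q*y + 7*y^2)/(q*(q - 6*y))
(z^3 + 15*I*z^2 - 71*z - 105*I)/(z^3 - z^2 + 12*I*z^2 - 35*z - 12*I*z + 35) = (z + 3*I)/(z - 1)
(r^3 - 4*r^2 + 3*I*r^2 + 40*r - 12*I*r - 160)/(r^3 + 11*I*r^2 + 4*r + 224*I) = (r^2 - r*(4 + 5*I) + 20*I)/(r^2 + 3*I*r + 28)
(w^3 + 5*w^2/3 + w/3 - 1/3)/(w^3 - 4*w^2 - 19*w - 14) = (3*w^2 + 2*w - 1)/(3*(w^2 - 5*w - 14))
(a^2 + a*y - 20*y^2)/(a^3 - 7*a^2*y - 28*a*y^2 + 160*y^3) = 1/(a - 8*y)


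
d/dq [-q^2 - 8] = -2*q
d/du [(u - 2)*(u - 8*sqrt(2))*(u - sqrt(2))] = 3*u^2 - 18*sqrt(2)*u - 4*u + 16 + 18*sqrt(2)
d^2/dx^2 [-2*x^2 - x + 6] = -4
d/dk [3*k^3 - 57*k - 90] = 9*k^2 - 57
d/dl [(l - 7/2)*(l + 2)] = 2*l - 3/2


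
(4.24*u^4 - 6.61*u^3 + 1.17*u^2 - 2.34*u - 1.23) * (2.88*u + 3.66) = 12.2112*u^5 - 3.5184*u^4 - 20.823*u^3 - 2.457*u^2 - 12.1068*u - 4.5018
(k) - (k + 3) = -3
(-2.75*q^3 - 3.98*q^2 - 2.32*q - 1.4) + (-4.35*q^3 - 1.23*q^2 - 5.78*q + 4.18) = -7.1*q^3 - 5.21*q^2 - 8.1*q + 2.78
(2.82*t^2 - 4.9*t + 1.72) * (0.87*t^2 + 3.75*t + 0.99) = 2.4534*t^4 + 6.312*t^3 - 14.0868*t^2 + 1.599*t + 1.7028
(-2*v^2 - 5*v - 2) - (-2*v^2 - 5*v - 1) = -1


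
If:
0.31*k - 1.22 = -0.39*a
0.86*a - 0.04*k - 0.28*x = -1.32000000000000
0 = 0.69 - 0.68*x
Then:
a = -0.97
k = 5.15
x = 1.01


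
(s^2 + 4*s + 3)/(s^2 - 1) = (s + 3)/(s - 1)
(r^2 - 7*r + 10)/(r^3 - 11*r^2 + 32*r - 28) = (r - 5)/(r^2 - 9*r + 14)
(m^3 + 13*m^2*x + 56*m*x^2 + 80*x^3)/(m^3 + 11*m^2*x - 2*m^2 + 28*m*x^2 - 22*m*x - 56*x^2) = (m^2 + 9*m*x + 20*x^2)/(m^2 + 7*m*x - 2*m - 14*x)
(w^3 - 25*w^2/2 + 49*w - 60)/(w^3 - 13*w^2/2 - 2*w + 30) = (w - 4)/(w + 2)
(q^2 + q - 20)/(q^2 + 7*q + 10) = (q - 4)/(q + 2)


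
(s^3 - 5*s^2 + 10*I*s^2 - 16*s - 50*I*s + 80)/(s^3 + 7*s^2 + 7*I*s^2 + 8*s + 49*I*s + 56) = (s^2 + s*(-5 + 2*I) - 10*I)/(s^2 + s*(7 - I) - 7*I)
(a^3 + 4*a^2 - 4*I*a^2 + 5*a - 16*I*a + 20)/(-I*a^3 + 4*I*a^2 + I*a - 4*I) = (I*a^3 + 4*a^2*(1 + I) + a*(16 + 5*I) + 20*I)/(a^3 - 4*a^2 - a + 4)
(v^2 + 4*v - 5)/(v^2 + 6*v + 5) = (v - 1)/(v + 1)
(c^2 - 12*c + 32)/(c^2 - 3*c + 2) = (c^2 - 12*c + 32)/(c^2 - 3*c + 2)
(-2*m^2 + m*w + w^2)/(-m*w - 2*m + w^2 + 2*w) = (2*m + w)/(w + 2)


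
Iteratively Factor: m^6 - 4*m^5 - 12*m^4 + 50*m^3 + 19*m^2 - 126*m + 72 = (m - 1)*(m^5 - 3*m^4 - 15*m^3 + 35*m^2 + 54*m - 72) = (m - 1)*(m + 3)*(m^4 - 6*m^3 + 3*m^2 + 26*m - 24) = (m - 4)*(m - 1)*(m + 3)*(m^3 - 2*m^2 - 5*m + 6) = (m - 4)*(m - 1)*(m + 2)*(m + 3)*(m^2 - 4*m + 3) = (m - 4)*(m - 1)^2*(m + 2)*(m + 3)*(m - 3)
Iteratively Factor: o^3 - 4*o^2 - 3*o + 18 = (o - 3)*(o^2 - o - 6) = (o - 3)*(o + 2)*(o - 3)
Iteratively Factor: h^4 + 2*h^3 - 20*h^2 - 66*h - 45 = (h + 3)*(h^3 - h^2 - 17*h - 15) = (h - 5)*(h + 3)*(h^2 + 4*h + 3) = (h - 5)*(h + 1)*(h + 3)*(h + 3)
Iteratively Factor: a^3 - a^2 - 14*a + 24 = (a + 4)*(a^2 - 5*a + 6) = (a - 3)*(a + 4)*(a - 2)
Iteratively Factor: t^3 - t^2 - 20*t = (t)*(t^2 - t - 20) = t*(t + 4)*(t - 5)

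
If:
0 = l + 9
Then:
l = -9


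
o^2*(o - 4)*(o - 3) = o^4 - 7*o^3 + 12*o^2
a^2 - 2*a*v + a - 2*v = (a + 1)*(a - 2*v)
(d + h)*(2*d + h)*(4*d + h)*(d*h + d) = 8*d^4*h + 8*d^4 + 14*d^3*h^2 + 14*d^3*h + 7*d^2*h^3 + 7*d^2*h^2 + d*h^4 + d*h^3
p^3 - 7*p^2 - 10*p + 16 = (p - 8)*(p - 1)*(p + 2)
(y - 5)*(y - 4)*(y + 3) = y^3 - 6*y^2 - 7*y + 60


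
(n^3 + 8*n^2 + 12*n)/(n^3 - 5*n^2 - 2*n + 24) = n*(n + 6)/(n^2 - 7*n + 12)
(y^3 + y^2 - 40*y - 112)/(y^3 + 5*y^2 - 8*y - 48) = (y - 7)/(y - 3)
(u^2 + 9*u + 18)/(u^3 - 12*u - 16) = (u^2 + 9*u + 18)/(u^3 - 12*u - 16)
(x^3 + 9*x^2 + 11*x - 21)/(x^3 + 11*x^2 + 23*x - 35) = (x + 3)/(x + 5)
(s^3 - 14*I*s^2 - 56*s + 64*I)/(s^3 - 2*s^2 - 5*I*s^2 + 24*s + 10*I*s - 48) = (s^2 - 6*I*s - 8)/(s^2 + s*(-2 + 3*I) - 6*I)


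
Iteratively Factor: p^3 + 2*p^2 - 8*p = (p)*(p^2 + 2*p - 8) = p*(p + 4)*(p - 2)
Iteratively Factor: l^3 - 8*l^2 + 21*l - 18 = (l - 3)*(l^2 - 5*l + 6) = (l - 3)*(l - 2)*(l - 3)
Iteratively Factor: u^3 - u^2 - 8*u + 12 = (u + 3)*(u^2 - 4*u + 4) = (u - 2)*(u + 3)*(u - 2)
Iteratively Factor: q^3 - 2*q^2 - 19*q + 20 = (q + 4)*(q^2 - 6*q + 5) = (q - 5)*(q + 4)*(q - 1)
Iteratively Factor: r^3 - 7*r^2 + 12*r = (r - 4)*(r^2 - 3*r) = r*(r - 4)*(r - 3)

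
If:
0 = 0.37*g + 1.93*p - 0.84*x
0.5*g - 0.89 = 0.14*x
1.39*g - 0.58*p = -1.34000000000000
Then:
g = -4.91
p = -9.46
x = -23.90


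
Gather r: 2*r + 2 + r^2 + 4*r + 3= r^2 + 6*r + 5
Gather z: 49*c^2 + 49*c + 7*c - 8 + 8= 49*c^2 + 56*c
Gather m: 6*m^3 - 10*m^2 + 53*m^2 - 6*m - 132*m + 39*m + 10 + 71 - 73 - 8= 6*m^3 + 43*m^2 - 99*m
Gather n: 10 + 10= 20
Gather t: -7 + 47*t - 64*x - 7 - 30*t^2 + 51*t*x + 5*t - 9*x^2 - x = -30*t^2 + t*(51*x + 52) - 9*x^2 - 65*x - 14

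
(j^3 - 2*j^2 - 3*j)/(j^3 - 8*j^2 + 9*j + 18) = j/(j - 6)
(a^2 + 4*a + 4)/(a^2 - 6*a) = (a^2 + 4*a + 4)/(a*(a - 6))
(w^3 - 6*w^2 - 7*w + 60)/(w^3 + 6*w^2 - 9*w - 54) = (w^2 - 9*w + 20)/(w^2 + 3*w - 18)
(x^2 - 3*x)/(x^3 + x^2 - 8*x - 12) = x/(x^2 + 4*x + 4)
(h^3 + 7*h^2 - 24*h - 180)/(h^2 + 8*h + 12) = (h^2 + h - 30)/(h + 2)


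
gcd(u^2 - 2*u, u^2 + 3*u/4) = u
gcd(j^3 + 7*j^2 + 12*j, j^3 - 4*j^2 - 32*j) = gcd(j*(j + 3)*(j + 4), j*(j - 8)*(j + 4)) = j^2 + 4*j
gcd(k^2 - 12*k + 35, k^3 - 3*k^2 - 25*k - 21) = k - 7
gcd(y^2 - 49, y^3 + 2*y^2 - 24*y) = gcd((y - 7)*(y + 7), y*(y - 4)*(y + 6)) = 1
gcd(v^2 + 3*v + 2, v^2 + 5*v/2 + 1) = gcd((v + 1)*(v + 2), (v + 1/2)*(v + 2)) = v + 2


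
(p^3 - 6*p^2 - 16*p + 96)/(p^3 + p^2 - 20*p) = (p^2 - 2*p - 24)/(p*(p + 5))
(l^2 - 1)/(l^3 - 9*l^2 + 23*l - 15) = (l + 1)/(l^2 - 8*l + 15)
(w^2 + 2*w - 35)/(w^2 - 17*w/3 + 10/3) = 3*(w + 7)/(3*w - 2)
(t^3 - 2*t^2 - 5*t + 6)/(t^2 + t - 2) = t - 3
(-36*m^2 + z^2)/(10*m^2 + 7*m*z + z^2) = (-36*m^2 + z^2)/(10*m^2 + 7*m*z + z^2)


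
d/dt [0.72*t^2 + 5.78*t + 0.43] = 1.44*t + 5.78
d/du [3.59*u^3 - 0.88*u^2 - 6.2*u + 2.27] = 10.77*u^2 - 1.76*u - 6.2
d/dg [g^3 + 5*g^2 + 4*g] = 3*g^2 + 10*g + 4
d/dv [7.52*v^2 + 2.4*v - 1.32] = 15.04*v + 2.4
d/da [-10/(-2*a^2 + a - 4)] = 10*(1 - 4*a)/(2*a^2 - a + 4)^2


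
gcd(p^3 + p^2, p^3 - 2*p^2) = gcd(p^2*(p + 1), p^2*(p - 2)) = p^2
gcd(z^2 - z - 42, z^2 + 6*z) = z + 6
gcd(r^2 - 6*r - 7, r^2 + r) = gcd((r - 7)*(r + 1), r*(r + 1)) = r + 1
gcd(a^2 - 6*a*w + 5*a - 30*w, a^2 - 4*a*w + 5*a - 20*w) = a + 5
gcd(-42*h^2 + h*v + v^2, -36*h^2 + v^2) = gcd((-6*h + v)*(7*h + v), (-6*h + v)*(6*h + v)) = -6*h + v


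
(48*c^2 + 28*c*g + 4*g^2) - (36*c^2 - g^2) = 12*c^2 + 28*c*g + 5*g^2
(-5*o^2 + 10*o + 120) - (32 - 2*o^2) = -3*o^2 + 10*o + 88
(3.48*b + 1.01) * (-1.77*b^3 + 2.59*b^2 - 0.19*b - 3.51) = -6.1596*b^4 + 7.2255*b^3 + 1.9547*b^2 - 12.4067*b - 3.5451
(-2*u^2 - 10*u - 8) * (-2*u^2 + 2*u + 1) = 4*u^4 + 16*u^3 - 6*u^2 - 26*u - 8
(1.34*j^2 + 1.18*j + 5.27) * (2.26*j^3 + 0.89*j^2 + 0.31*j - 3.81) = 3.0284*j^5 + 3.8594*j^4 + 13.3758*j^3 - 0.0493000000000006*j^2 - 2.8621*j - 20.0787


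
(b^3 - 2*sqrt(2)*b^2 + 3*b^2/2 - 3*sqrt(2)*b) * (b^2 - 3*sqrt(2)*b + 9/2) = b^5 - 5*sqrt(2)*b^4 + 3*b^4/2 - 15*sqrt(2)*b^3/2 + 33*b^3/2 - 9*sqrt(2)*b^2 + 99*b^2/4 - 27*sqrt(2)*b/2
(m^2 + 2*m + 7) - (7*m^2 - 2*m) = -6*m^2 + 4*m + 7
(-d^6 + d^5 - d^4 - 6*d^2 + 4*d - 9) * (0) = 0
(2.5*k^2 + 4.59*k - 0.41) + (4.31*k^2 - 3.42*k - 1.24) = 6.81*k^2 + 1.17*k - 1.65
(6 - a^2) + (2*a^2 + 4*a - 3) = a^2 + 4*a + 3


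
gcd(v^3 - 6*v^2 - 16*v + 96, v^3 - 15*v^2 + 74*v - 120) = v^2 - 10*v + 24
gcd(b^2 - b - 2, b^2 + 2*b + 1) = b + 1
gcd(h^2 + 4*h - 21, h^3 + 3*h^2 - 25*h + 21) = h^2 + 4*h - 21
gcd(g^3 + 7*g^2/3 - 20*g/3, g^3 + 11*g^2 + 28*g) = g^2 + 4*g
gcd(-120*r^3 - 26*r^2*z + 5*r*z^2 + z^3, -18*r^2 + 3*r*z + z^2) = 6*r + z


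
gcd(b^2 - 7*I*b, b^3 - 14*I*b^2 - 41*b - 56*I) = b - 7*I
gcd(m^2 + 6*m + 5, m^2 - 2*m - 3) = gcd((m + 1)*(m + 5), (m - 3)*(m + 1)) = m + 1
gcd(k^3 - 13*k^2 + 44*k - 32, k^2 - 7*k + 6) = k - 1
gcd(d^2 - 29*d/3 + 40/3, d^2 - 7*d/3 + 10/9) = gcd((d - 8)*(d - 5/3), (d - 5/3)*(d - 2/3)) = d - 5/3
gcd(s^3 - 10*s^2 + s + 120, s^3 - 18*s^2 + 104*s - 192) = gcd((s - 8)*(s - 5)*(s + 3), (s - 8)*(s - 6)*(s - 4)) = s - 8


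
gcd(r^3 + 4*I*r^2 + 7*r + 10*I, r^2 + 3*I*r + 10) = r^2 + 3*I*r + 10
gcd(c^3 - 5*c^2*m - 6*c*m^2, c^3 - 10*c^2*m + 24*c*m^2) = c^2 - 6*c*m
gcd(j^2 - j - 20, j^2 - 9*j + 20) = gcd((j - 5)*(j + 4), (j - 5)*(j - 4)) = j - 5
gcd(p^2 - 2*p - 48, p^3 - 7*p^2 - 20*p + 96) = p - 8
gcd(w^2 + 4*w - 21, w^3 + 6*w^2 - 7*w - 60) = w - 3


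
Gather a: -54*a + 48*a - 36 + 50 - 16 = -6*a - 2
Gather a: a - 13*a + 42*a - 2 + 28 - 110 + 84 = 30*a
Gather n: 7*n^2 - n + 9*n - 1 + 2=7*n^2 + 8*n + 1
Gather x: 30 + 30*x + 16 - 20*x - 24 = 10*x + 22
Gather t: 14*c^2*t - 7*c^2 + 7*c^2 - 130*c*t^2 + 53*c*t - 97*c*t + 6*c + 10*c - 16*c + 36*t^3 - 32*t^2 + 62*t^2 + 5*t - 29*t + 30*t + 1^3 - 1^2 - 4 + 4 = 36*t^3 + t^2*(30 - 130*c) + t*(14*c^2 - 44*c + 6)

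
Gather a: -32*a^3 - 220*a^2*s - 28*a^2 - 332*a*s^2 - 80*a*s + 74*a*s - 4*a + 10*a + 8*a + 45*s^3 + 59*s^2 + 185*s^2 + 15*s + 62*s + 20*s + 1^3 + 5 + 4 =-32*a^3 + a^2*(-220*s - 28) + a*(-332*s^2 - 6*s + 14) + 45*s^3 + 244*s^2 + 97*s + 10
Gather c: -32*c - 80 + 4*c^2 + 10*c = 4*c^2 - 22*c - 80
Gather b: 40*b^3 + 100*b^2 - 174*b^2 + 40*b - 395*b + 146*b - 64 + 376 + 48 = 40*b^3 - 74*b^2 - 209*b + 360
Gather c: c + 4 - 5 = c - 1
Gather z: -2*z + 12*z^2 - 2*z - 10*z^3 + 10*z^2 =-10*z^3 + 22*z^2 - 4*z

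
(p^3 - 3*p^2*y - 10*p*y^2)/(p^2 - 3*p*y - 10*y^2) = p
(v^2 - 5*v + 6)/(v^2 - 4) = (v - 3)/(v + 2)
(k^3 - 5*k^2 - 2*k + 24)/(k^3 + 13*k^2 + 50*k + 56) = (k^2 - 7*k + 12)/(k^2 + 11*k + 28)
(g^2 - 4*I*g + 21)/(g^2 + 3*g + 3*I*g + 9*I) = (g - 7*I)/(g + 3)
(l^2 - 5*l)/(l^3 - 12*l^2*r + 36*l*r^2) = (l - 5)/(l^2 - 12*l*r + 36*r^2)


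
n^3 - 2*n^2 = n^2*(n - 2)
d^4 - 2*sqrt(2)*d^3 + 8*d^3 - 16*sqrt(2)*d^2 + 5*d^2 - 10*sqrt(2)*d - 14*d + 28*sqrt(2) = (d - 1)*(d + 2)*(d + 7)*(d - 2*sqrt(2))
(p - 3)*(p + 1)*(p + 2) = p^3 - 7*p - 6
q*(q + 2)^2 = q^3 + 4*q^2 + 4*q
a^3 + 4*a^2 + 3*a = a*(a + 1)*(a + 3)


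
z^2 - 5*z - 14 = (z - 7)*(z + 2)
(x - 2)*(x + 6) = x^2 + 4*x - 12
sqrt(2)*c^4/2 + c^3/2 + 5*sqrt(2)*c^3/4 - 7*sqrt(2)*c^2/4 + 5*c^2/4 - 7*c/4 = c*(c - 1)*(c + 7/2)*(sqrt(2)*c/2 + 1/2)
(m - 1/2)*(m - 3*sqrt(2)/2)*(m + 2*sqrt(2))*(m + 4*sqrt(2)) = m^4 - m^3/2 + 9*sqrt(2)*m^3/2 - 9*sqrt(2)*m^2/4 - 2*m^2 - 24*sqrt(2)*m + m + 12*sqrt(2)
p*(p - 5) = p^2 - 5*p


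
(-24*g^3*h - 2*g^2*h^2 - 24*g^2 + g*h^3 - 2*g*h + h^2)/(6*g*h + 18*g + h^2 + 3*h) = (-24*g^3*h - 2*g^2*h^2 - 24*g^2 + g*h^3 - 2*g*h + h^2)/(6*g*h + 18*g + h^2 + 3*h)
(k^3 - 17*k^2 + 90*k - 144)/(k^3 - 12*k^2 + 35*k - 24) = (k - 6)/(k - 1)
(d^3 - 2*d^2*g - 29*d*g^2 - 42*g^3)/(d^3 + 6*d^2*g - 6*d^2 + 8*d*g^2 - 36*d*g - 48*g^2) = (d^2 - 4*d*g - 21*g^2)/(d^2 + 4*d*g - 6*d - 24*g)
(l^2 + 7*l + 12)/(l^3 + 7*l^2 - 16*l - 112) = (l + 3)/(l^2 + 3*l - 28)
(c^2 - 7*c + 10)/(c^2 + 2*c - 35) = (c - 2)/(c + 7)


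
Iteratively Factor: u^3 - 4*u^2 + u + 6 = (u - 2)*(u^2 - 2*u - 3) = (u - 3)*(u - 2)*(u + 1)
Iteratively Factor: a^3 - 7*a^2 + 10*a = (a)*(a^2 - 7*a + 10) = a*(a - 5)*(a - 2)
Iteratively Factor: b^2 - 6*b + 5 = (b - 1)*(b - 5)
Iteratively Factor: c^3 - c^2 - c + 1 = (c - 1)*(c^2 - 1) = (c - 1)^2*(c + 1)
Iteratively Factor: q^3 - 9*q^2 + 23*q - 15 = (q - 3)*(q^2 - 6*q + 5) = (q - 5)*(q - 3)*(q - 1)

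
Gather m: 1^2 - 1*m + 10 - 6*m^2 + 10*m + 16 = -6*m^2 + 9*m + 27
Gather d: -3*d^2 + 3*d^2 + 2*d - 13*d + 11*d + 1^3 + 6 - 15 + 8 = 0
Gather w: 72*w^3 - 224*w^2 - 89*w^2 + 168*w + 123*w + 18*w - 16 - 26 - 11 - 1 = 72*w^3 - 313*w^2 + 309*w - 54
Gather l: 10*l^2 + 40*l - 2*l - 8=10*l^2 + 38*l - 8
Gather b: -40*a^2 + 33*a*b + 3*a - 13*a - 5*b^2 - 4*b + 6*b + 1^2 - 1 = -40*a^2 - 10*a - 5*b^2 + b*(33*a + 2)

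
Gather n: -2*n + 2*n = 0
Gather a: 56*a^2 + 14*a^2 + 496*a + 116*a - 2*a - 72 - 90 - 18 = 70*a^2 + 610*a - 180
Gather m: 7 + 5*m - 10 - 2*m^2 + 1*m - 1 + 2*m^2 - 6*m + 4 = 0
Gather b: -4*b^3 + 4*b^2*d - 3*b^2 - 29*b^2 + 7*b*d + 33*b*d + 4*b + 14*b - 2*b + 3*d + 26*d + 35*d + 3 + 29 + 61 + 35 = -4*b^3 + b^2*(4*d - 32) + b*(40*d + 16) + 64*d + 128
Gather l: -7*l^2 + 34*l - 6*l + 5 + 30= -7*l^2 + 28*l + 35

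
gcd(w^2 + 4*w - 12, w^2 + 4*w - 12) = w^2 + 4*w - 12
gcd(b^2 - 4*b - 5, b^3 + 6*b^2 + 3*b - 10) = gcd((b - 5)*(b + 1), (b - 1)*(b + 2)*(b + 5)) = 1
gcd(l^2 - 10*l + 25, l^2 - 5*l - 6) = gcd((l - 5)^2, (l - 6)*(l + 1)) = 1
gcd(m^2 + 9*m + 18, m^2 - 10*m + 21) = 1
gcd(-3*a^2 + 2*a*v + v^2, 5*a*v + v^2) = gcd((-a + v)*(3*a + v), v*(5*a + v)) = 1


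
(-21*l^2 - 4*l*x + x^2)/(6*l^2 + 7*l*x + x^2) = (-21*l^2 - 4*l*x + x^2)/(6*l^2 + 7*l*x + x^2)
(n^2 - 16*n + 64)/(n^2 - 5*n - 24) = (n - 8)/(n + 3)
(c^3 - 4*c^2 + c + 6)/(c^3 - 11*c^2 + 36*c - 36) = (c + 1)/(c - 6)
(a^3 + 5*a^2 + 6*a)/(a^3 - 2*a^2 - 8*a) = (a + 3)/(a - 4)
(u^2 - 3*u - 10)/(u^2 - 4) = (u - 5)/(u - 2)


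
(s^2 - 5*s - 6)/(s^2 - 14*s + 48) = (s + 1)/(s - 8)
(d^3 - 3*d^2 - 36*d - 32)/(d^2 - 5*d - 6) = (d^2 - 4*d - 32)/(d - 6)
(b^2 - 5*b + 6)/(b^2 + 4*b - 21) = (b - 2)/(b + 7)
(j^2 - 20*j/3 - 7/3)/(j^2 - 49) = (j + 1/3)/(j + 7)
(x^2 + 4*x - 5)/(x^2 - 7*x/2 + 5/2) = 2*(x + 5)/(2*x - 5)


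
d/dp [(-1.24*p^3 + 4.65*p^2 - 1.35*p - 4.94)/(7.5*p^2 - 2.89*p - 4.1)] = (-9.3*p^4 + 7.16719999999999*p^3 + 11.9385*p^2 + 35.97*p - 8.7416)/(56.25*p^4 - 43.35*p^3 - 53.1479*p^2 + 23.698*p + 16.81)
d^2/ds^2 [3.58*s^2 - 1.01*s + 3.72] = 7.16000000000000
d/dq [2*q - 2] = 2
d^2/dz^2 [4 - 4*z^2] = -8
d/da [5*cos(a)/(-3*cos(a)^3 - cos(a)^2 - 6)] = 5*(-9*cos(a) - cos(2*a) - 3*cos(3*a) + 11)*sin(a)/(2*(3*cos(a)^3 + cos(a)^2 + 6)^2)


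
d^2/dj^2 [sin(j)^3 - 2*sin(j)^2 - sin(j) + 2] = sin(j)/4 + 9*sin(3*j)/4 - 4*cos(2*j)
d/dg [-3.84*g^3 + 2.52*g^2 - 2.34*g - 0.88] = -11.52*g^2 + 5.04*g - 2.34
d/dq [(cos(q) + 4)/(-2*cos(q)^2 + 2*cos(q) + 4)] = (sin(q)^2 - 8*cos(q) + 1)*sin(q)/(2*(sin(q)^2 + cos(q) + 1)^2)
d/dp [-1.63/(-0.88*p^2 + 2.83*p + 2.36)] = (4.6129 - 2.8688*p)/(-0.88*p^2 + 2.83*p + 2.36)^2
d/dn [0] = 0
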